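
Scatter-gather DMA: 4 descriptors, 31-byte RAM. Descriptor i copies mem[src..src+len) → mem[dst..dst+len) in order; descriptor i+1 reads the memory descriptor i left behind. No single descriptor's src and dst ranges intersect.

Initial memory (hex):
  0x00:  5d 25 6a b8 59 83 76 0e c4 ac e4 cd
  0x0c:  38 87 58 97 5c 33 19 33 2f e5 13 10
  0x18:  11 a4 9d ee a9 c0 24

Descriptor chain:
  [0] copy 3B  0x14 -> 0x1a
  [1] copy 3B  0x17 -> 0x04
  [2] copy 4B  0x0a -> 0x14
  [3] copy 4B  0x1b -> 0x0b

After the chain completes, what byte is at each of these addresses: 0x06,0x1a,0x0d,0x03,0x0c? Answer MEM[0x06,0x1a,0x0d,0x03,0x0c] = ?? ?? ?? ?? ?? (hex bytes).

MEM[0x06,0x1a,0x0d,0x03,0x0c] = a4 2f c0 b8 13

D0: mem[0x1a..0x1c] <- [2f e5 13]
D1: mem[0x04..0x06] <- [10 11 a4]
D2: mem[0x14..0x17] <- [e4 cd 38 87]
D3: mem[0x0b..0x0e] <- [e5 13 c0 24]
query mem[0x06]=0xa4, mem[0x1a]=0x2f, mem[0x0d]=0xc0, mem[0x03]=0xb8, mem[0x0c]=0x13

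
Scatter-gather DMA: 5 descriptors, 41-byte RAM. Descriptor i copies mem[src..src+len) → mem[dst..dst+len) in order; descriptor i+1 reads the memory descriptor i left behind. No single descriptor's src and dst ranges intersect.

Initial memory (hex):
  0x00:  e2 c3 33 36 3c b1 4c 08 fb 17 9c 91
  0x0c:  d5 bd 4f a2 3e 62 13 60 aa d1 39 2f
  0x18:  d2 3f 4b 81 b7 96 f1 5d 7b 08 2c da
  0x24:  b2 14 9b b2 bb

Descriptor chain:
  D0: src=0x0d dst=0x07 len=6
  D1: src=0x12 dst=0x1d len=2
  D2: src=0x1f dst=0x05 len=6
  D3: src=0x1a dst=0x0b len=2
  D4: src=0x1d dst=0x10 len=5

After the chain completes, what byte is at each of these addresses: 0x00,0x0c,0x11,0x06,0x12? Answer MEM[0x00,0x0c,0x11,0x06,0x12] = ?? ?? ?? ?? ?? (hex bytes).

  after D0: wrote 6B at 0x07 = bd4fa23e6213
  after D1: wrote 2B at 0x1d = 1360
  after D2: wrote 6B at 0x05 = 5d7b082cdab2
  after D3: wrote 2B at 0x0b = 4b81
  after D4: wrote 5B at 0x10 = 13605d7b08
query mem[0x00]=0xe2, mem[0x0c]=0x81, mem[0x11]=0x60, mem[0x06]=0x7b, mem[0x12]=0x5d

MEM[0x00,0x0c,0x11,0x06,0x12] = e2 81 60 7b 5d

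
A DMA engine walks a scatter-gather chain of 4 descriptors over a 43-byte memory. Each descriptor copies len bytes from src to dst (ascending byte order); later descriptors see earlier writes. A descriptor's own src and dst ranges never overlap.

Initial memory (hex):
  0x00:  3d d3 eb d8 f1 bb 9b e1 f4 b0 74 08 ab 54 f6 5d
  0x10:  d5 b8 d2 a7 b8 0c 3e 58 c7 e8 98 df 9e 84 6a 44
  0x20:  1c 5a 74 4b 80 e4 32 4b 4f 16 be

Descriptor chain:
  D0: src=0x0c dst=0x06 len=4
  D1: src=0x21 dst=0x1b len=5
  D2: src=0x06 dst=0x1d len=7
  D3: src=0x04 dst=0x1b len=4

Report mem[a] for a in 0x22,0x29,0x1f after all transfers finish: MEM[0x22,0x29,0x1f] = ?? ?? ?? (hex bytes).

MEM[0x22,0x29,0x1f] = 08 16 f6

  after D0: wrote 4B at 0x06 = ab54f65d
  after D1: wrote 5B at 0x1b = 5a744b80e4
  after D2: wrote 7B at 0x1d = ab54f65d7408ab
  after D3: wrote 4B at 0x1b = f1bbab54
query mem[0x22]=0x08, mem[0x29]=0x16, mem[0x1f]=0xf6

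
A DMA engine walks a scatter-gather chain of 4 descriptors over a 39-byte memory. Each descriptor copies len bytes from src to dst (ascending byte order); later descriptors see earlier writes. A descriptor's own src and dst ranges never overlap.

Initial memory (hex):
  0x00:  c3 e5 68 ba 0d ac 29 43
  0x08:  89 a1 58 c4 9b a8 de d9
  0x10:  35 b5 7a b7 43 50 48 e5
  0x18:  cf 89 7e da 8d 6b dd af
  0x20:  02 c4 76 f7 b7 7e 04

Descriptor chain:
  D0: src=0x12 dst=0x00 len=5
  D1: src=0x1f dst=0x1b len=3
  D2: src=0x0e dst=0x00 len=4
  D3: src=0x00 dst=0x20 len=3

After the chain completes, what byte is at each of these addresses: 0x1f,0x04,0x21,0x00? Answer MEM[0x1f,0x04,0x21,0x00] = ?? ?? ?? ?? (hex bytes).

D0: mem[0x00..0x04] <- [7a b7 43 50 48]
D1: mem[0x1b..0x1d] <- [af 02 c4]
D2: mem[0x00..0x03] <- [de d9 35 b5]
D3: mem[0x20..0x22] <- [de d9 35]
query mem[0x1f]=0xaf, mem[0x04]=0x48, mem[0x21]=0xd9, mem[0x00]=0xde

MEM[0x1f,0x04,0x21,0x00] = af 48 d9 de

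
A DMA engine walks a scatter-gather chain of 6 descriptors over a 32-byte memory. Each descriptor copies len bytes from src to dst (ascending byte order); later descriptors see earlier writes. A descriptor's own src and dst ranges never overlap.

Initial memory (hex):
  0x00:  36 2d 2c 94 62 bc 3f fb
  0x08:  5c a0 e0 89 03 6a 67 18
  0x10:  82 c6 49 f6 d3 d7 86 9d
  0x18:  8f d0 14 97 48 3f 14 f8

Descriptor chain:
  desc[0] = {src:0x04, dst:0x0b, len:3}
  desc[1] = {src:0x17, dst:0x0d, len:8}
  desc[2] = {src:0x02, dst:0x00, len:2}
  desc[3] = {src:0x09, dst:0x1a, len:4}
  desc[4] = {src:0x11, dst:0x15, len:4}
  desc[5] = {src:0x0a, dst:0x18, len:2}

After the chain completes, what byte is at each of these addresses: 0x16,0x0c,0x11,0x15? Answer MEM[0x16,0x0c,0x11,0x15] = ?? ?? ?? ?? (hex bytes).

MEM[0x16,0x0c,0x11,0x15] = 48 bc 97 97

  after D0: wrote 3B at 0x0b = 62bc3f
  after D1: wrote 8B at 0x0d = 9d8fd01497483f14
  after D2: wrote 2B at 0x00 = 2c94
  after D3: wrote 4B at 0x1a = a0e062bc
  after D4: wrote 4B at 0x15 = 97483f14
  after D5: wrote 2B at 0x18 = e062
query mem[0x16]=0x48, mem[0x0c]=0xbc, mem[0x11]=0x97, mem[0x15]=0x97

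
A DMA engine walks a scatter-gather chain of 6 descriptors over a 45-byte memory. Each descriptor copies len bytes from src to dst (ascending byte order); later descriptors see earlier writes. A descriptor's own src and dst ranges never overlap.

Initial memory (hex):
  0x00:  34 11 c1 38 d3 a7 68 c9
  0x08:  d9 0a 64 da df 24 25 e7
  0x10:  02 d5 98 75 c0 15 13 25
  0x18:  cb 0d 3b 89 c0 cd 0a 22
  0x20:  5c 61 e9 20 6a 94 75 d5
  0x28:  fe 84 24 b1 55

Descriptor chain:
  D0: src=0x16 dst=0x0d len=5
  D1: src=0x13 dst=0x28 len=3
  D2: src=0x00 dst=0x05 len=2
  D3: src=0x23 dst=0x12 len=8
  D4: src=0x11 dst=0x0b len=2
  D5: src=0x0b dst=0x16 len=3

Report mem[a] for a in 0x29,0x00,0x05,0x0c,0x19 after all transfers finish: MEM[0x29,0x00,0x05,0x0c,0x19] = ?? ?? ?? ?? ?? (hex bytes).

#0 dst[0x0d+5] := {0x13,0x25,0xcb,0x0d,0x3b}
#1 dst[0x28+3] := {0x75,0xc0,0x15}
#2 dst[0x05+2] := {0x34,0x11}
#3 dst[0x12+8] := {0x20,0x6a,0x94,0x75,0xd5,0x75,0xc0,0x15}
#4 dst[0x0b+2] := {0x3b,0x20}
#5 dst[0x16+3] := {0x3b,0x20,0x13}
query mem[0x29]=0xc0, mem[0x00]=0x34, mem[0x05]=0x34, mem[0x0c]=0x20, mem[0x19]=0x15

MEM[0x29,0x00,0x05,0x0c,0x19] = c0 34 34 20 15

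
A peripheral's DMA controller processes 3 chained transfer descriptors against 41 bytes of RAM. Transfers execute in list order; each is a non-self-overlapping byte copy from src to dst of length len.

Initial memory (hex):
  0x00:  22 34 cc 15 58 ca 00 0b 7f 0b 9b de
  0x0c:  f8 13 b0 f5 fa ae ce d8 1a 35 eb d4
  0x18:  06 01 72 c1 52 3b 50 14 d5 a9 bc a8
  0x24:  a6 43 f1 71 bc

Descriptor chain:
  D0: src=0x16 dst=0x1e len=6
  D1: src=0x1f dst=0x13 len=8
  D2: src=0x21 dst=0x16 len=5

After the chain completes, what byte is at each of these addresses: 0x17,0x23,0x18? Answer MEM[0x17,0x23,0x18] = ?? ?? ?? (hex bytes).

MEM[0x17,0x23,0x18] = 72 c1 c1

  after D0: wrote 6B at 0x1e = ebd4060172c1
  after D1: wrote 8B at 0x13 = d4060172c1a643f1
  after D2: wrote 5B at 0x16 = 0172c1a643
query mem[0x17]=0x72, mem[0x23]=0xc1, mem[0x18]=0xc1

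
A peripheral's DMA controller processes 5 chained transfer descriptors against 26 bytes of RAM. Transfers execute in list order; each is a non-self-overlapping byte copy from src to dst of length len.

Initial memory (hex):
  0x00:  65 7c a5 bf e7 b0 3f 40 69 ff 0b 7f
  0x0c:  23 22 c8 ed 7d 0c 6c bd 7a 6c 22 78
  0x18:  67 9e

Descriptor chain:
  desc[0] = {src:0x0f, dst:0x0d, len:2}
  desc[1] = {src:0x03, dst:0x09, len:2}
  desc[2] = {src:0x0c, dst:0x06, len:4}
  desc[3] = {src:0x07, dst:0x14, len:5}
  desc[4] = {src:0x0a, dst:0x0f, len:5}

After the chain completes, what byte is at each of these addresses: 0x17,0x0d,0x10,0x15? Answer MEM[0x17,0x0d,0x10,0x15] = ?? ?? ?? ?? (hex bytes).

MEM[0x17,0x0d,0x10,0x15] = e7 ed 7f 7d

  after D0: wrote 2B at 0x0d = ed7d
  after D1: wrote 2B at 0x09 = bfe7
  after D2: wrote 4B at 0x06 = 23ed7ded
  after D3: wrote 5B at 0x14 = ed7dede77f
  after D4: wrote 5B at 0x0f = e77f23ed7d
query mem[0x17]=0xe7, mem[0x0d]=0xed, mem[0x10]=0x7f, mem[0x15]=0x7d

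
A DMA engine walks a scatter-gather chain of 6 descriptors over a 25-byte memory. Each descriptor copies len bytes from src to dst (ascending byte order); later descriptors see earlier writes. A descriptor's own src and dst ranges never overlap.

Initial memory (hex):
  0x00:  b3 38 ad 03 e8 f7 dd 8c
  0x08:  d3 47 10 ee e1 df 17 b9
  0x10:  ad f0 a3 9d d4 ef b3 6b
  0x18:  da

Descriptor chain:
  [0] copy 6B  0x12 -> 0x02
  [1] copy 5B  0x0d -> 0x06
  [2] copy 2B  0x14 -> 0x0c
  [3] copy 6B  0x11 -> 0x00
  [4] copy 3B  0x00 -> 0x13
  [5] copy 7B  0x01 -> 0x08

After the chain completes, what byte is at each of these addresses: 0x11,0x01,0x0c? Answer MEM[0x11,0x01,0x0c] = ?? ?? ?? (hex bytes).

D0: mem[0x02..0x07] <- [a3 9d d4 ef b3 6b]
D1: mem[0x06..0x0a] <- [df 17 b9 ad f0]
D2: mem[0x0c..0x0d] <- [d4 ef]
D3: mem[0x00..0x05] <- [f0 a3 9d d4 ef b3]
D4: mem[0x13..0x15] <- [f0 a3 9d]
D5: mem[0x08..0x0e] <- [a3 9d d4 ef b3 df 17]
query mem[0x11]=0xf0, mem[0x01]=0xa3, mem[0x0c]=0xb3

MEM[0x11,0x01,0x0c] = f0 a3 b3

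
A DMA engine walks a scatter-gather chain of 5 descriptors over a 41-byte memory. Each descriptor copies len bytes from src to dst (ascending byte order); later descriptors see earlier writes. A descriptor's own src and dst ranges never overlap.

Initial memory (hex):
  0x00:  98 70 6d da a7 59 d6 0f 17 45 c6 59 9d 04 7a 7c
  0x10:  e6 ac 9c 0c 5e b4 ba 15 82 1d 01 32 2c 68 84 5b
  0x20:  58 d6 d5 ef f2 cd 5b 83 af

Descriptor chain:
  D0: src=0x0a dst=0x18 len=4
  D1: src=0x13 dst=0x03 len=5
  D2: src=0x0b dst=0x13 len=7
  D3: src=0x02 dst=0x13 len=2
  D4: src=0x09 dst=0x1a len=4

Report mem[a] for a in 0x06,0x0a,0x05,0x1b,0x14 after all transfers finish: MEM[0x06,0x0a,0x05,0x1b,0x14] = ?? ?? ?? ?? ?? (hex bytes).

MEM[0x06,0x0a,0x05,0x1b,0x14] = ba c6 b4 c6 0c

D0: mem[0x18..0x1b] <- [c6 59 9d 04]
D1: mem[0x03..0x07] <- [0c 5e b4 ba 15]
D2: mem[0x13..0x19] <- [59 9d 04 7a 7c e6 ac]
D3: mem[0x13..0x14] <- [6d 0c]
D4: mem[0x1a..0x1d] <- [45 c6 59 9d]
query mem[0x06]=0xba, mem[0x0a]=0xc6, mem[0x05]=0xb4, mem[0x1b]=0xc6, mem[0x14]=0x0c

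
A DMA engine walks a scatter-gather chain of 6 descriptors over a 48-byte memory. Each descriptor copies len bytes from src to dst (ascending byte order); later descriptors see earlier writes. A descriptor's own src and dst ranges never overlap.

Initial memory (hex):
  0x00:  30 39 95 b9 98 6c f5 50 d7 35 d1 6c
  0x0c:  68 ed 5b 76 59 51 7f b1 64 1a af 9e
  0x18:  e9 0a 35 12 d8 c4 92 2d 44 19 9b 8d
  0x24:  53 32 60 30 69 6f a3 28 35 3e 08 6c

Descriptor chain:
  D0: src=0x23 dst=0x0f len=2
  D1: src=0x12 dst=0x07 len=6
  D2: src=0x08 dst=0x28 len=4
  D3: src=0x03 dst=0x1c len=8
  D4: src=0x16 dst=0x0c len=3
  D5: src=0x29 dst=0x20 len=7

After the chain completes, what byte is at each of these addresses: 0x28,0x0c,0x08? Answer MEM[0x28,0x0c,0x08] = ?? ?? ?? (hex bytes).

MEM[0x28,0x0c,0x08] = b1 af b1

#0 dst[0x0f+2] := {0x8d,0x53}
#1 dst[0x07+6] := {0x7f,0xb1,0x64,0x1a,0xaf,0x9e}
#2 dst[0x28+4] := {0xb1,0x64,0x1a,0xaf}
#3 dst[0x1c+8] := {0xb9,0x98,0x6c,0xf5,0x7f,0xb1,0x64,0x1a}
#4 dst[0x0c+3] := {0xaf,0x9e,0xe9}
#5 dst[0x20+7] := {0x64,0x1a,0xaf,0x35,0x3e,0x08,0x6c}
query mem[0x28]=0xb1, mem[0x0c]=0xaf, mem[0x08]=0xb1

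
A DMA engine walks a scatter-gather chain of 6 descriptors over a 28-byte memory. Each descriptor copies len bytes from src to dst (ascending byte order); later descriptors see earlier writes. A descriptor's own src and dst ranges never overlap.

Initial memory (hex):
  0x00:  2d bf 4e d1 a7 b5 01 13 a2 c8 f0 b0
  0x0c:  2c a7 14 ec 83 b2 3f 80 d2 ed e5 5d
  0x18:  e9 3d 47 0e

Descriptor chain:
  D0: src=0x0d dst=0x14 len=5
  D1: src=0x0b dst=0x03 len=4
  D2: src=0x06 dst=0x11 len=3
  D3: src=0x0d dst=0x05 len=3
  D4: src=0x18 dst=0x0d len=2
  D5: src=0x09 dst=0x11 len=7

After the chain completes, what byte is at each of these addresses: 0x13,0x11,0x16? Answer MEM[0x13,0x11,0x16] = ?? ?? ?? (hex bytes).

MEM[0x13,0x11,0x16] = b0 c8 3d

D0: mem[0x14..0x18] <- [a7 14 ec 83 b2]
D1: mem[0x03..0x06] <- [b0 2c a7 14]
D2: mem[0x11..0x13] <- [14 13 a2]
D3: mem[0x05..0x07] <- [a7 14 ec]
D4: mem[0x0d..0x0e] <- [b2 3d]
D5: mem[0x11..0x17] <- [c8 f0 b0 2c b2 3d ec]
query mem[0x13]=0xb0, mem[0x11]=0xc8, mem[0x16]=0x3d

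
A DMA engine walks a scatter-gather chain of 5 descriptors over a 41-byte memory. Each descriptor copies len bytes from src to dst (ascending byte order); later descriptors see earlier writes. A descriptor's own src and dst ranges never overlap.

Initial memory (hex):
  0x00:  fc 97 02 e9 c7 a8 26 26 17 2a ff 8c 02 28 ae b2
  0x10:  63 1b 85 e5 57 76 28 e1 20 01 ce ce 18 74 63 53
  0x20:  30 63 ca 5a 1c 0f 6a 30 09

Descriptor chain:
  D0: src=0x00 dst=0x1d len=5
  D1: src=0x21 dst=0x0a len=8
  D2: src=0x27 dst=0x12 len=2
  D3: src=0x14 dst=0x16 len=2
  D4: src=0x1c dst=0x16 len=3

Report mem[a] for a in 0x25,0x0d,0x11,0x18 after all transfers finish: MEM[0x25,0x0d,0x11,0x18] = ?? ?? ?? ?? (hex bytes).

MEM[0x25,0x0d,0x11,0x18] = 0f 1c 09 97

  after D0: wrote 5B at 0x1d = fc9702e9c7
  after D1: wrote 8B at 0x0a = c7ca5a1c0f6a3009
  after D2: wrote 2B at 0x12 = 3009
  after D3: wrote 2B at 0x16 = 5776
  after D4: wrote 3B at 0x16 = 18fc97
query mem[0x25]=0x0f, mem[0x0d]=0x1c, mem[0x11]=0x09, mem[0x18]=0x97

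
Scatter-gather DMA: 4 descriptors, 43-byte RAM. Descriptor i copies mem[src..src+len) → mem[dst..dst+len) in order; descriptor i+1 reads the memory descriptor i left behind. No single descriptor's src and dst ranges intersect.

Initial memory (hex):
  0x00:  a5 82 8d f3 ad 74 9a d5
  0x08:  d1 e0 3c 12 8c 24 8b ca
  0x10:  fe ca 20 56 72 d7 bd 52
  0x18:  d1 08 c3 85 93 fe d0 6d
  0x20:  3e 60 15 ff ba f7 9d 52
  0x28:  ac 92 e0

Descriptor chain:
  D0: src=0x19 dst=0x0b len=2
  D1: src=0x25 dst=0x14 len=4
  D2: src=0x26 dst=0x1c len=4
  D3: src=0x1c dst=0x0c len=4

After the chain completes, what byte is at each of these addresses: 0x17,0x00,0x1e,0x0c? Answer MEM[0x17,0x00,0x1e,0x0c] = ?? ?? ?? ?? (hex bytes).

MEM[0x17,0x00,0x1e,0x0c] = ac a5 ac 9d

[0] 0x19->0x0b len=2 : 08 c3
[1] 0x25->0x14 len=4 : f7 9d 52 ac
[2] 0x26->0x1c len=4 : 9d 52 ac 92
[3] 0x1c->0x0c len=4 : 9d 52 ac 92
query mem[0x17]=0xac, mem[0x00]=0xa5, mem[0x1e]=0xac, mem[0x0c]=0x9d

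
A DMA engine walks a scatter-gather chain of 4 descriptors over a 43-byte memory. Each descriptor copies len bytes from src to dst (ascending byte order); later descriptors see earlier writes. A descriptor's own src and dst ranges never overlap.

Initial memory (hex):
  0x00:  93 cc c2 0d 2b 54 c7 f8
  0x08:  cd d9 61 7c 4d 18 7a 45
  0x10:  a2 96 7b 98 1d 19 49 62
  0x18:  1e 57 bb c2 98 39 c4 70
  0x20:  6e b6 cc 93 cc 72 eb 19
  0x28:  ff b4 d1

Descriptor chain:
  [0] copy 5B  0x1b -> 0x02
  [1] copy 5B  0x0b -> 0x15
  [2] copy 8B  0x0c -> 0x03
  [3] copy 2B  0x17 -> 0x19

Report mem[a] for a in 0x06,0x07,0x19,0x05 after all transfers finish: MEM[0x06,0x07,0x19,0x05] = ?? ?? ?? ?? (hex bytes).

D0: mem[0x02..0x06] <- [c2 98 39 c4 70]
D1: mem[0x15..0x19] <- [7c 4d 18 7a 45]
D2: mem[0x03..0x0a] <- [4d 18 7a 45 a2 96 7b 98]
D3: mem[0x19..0x1a] <- [18 7a]
query mem[0x06]=0x45, mem[0x07]=0xa2, mem[0x19]=0x18, mem[0x05]=0x7a

MEM[0x06,0x07,0x19,0x05] = 45 a2 18 7a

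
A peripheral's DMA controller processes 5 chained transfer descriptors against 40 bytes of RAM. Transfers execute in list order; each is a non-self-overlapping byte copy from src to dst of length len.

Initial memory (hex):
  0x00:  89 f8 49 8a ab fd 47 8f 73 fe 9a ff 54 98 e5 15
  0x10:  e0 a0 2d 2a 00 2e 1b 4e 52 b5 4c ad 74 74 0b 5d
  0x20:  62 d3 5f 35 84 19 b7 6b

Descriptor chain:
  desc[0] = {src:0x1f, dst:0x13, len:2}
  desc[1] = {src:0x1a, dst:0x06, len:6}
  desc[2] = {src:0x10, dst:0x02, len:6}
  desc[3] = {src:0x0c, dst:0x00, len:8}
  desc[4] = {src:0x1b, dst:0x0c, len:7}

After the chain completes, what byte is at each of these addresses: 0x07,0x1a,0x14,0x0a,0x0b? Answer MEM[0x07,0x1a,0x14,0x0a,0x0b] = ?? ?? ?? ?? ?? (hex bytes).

MEM[0x07,0x1a,0x14,0x0a,0x0b] = 5d 4c 62 0b 5d

D0: mem[0x13..0x14] <- [5d 62]
D1: mem[0x06..0x0b] <- [4c ad 74 74 0b 5d]
D2: mem[0x02..0x07] <- [e0 a0 2d 5d 62 2e]
D3: mem[0x00..0x07] <- [54 98 e5 15 e0 a0 2d 5d]
D4: mem[0x0c..0x12] <- [ad 74 74 0b 5d 62 d3]
query mem[0x07]=0x5d, mem[0x1a]=0x4c, mem[0x14]=0x62, mem[0x0a]=0x0b, mem[0x0b]=0x5d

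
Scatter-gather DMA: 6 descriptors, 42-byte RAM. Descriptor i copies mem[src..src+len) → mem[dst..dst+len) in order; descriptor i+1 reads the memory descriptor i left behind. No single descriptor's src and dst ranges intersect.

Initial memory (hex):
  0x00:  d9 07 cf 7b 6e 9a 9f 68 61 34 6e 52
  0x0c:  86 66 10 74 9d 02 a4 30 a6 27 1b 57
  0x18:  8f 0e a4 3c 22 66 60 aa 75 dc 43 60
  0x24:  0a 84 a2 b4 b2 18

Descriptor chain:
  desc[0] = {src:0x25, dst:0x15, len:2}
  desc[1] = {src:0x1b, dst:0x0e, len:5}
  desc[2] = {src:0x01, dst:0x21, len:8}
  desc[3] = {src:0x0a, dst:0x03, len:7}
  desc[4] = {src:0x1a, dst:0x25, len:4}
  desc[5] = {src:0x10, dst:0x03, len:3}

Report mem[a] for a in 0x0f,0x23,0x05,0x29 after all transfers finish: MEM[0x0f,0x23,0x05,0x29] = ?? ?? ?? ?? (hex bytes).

[0] 0x25->0x15 len=2 : 84 a2
[1] 0x1b->0x0e len=5 : 3c 22 66 60 aa
[2] 0x01->0x21 len=8 : 07 cf 7b 6e 9a 9f 68 61
[3] 0x0a->0x03 len=7 : 6e 52 86 66 3c 22 66
[4] 0x1a->0x25 len=4 : a4 3c 22 66
[5] 0x10->0x03 len=3 : 66 60 aa
query mem[0x0f]=0x22, mem[0x23]=0x7b, mem[0x05]=0xaa, mem[0x29]=0x18

MEM[0x0f,0x23,0x05,0x29] = 22 7b aa 18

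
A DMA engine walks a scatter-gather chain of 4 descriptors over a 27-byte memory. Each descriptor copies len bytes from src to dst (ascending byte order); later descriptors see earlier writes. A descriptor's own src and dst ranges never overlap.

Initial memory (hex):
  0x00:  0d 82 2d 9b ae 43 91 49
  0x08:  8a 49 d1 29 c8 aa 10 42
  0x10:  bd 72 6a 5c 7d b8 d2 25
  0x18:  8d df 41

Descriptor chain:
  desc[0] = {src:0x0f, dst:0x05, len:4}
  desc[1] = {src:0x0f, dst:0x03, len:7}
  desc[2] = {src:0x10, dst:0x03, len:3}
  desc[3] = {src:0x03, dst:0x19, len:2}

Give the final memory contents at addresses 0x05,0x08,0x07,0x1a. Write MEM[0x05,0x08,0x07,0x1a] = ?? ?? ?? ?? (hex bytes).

#0 dst[0x05+4] := {0x42,0xbd,0x72,0x6a}
#1 dst[0x03+7] := {0x42,0xbd,0x72,0x6a,0x5c,0x7d,0xb8}
#2 dst[0x03+3] := {0xbd,0x72,0x6a}
#3 dst[0x19+2] := {0xbd,0x72}
query mem[0x05]=0x6a, mem[0x08]=0x7d, mem[0x07]=0x5c, mem[0x1a]=0x72

MEM[0x05,0x08,0x07,0x1a] = 6a 7d 5c 72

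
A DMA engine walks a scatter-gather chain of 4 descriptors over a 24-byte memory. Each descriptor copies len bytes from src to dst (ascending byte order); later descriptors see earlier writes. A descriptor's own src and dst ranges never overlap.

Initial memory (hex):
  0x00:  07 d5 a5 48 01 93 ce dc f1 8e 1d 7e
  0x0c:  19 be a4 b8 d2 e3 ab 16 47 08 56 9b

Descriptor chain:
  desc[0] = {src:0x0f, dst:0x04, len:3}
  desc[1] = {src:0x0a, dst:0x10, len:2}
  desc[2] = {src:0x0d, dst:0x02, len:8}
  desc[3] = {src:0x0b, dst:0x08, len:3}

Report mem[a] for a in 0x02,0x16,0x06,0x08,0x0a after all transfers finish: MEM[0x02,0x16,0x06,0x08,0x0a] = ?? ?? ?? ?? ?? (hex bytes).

D0: mem[0x04..0x06] <- [b8 d2 e3]
D1: mem[0x10..0x11] <- [1d 7e]
D2: mem[0x02..0x09] <- [be a4 b8 1d 7e ab 16 47]
D3: mem[0x08..0x0a] <- [7e 19 be]
query mem[0x02]=0xbe, mem[0x16]=0x56, mem[0x06]=0x7e, mem[0x08]=0x7e, mem[0x0a]=0xbe

MEM[0x02,0x16,0x06,0x08,0x0a] = be 56 7e 7e be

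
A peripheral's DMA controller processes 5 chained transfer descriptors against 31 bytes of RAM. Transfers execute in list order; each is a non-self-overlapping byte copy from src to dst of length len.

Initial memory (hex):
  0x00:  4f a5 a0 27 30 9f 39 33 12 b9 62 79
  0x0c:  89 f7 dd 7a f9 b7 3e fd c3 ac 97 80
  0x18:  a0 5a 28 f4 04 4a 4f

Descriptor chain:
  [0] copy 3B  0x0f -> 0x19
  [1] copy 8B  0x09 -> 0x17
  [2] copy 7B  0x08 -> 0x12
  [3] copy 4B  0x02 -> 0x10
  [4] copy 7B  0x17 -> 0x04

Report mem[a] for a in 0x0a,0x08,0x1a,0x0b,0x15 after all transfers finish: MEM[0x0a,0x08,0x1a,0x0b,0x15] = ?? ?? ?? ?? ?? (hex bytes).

[0] 0x0f->0x19 len=3 : 7a f9 b7
[1] 0x09->0x17 len=8 : b9 62 79 89 f7 dd 7a f9
[2] 0x08->0x12 len=7 : 12 b9 62 79 89 f7 dd
[3] 0x02->0x10 len=4 : a0 27 30 9f
[4] 0x17->0x04 len=7 : f7 dd 79 89 f7 dd 7a
query mem[0x0a]=0x7a, mem[0x08]=0xf7, mem[0x1a]=0x89, mem[0x0b]=0x79, mem[0x15]=0x79

MEM[0x0a,0x08,0x1a,0x0b,0x15] = 7a f7 89 79 79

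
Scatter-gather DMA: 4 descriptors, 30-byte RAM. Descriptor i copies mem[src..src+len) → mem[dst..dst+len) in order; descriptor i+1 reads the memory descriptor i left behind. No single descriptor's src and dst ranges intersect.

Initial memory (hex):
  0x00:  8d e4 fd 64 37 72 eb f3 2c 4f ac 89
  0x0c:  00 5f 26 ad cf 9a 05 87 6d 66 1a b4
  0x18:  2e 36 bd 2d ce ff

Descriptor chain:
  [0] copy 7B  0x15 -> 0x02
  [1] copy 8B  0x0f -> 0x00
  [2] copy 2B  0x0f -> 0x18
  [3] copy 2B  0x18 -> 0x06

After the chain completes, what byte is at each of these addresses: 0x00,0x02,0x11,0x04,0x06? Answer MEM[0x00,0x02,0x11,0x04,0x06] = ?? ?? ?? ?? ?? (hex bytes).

#0 dst[0x02+7] := {0x66,0x1a,0xb4,0x2e,0x36,0xbd,0x2d}
#1 dst[0x00+8] := {0xad,0xcf,0x9a,0x05,0x87,0x6d,0x66,0x1a}
#2 dst[0x18+2] := {0xad,0xcf}
#3 dst[0x06+2] := {0xad,0xcf}
query mem[0x00]=0xad, mem[0x02]=0x9a, mem[0x11]=0x9a, mem[0x04]=0x87, mem[0x06]=0xad

MEM[0x00,0x02,0x11,0x04,0x06] = ad 9a 9a 87 ad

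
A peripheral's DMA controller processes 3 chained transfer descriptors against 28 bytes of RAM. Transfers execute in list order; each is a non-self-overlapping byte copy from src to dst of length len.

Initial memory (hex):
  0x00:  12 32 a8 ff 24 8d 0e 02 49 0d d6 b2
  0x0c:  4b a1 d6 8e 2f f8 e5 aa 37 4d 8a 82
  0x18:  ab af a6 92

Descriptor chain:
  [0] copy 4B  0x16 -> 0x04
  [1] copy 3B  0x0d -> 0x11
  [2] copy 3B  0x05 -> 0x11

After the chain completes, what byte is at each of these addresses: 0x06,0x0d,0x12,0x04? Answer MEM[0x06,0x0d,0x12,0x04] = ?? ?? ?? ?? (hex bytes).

MEM[0x06,0x0d,0x12,0x04] = ab a1 ab 8a

D0: mem[0x04..0x07] <- [8a 82 ab af]
D1: mem[0x11..0x13] <- [a1 d6 8e]
D2: mem[0x11..0x13] <- [82 ab af]
query mem[0x06]=0xab, mem[0x0d]=0xa1, mem[0x12]=0xab, mem[0x04]=0x8a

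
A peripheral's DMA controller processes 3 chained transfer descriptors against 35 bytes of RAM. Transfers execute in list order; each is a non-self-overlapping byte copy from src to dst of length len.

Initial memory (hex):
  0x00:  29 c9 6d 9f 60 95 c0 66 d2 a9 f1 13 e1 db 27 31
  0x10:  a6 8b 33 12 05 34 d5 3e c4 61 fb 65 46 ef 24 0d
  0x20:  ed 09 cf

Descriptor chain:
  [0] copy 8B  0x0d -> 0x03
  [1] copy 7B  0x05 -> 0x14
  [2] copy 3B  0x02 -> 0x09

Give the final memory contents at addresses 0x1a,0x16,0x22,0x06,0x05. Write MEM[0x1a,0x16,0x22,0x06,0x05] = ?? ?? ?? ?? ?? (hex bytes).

MEM[0x1a,0x16,0x22,0x06,0x05] = 13 8b cf a6 31

[0] 0x0d->0x03 len=8 : db 27 31 a6 8b 33 12 05
[1] 0x05->0x14 len=7 : 31 a6 8b 33 12 05 13
[2] 0x02->0x09 len=3 : 6d db 27
query mem[0x1a]=0x13, mem[0x16]=0x8b, mem[0x22]=0xcf, mem[0x06]=0xa6, mem[0x05]=0x31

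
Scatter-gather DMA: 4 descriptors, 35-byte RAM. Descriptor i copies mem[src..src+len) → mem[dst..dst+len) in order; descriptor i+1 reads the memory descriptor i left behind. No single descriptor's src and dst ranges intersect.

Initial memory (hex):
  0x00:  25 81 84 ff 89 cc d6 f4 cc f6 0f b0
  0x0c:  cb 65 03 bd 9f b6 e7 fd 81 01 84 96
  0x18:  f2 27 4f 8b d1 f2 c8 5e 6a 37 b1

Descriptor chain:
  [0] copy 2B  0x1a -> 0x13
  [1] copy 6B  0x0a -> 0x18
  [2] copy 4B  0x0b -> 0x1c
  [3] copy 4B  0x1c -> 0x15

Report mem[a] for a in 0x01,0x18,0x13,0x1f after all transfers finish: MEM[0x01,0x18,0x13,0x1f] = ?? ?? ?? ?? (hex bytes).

[0] 0x1a->0x13 len=2 : 4f 8b
[1] 0x0a->0x18 len=6 : 0f b0 cb 65 03 bd
[2] 0x0b->0x1c len=4 : b0 cb 65 03
[3] 0x1c->0x15 len=4 : b0 cb 65 03
query mem[0x01]=0x81, mem[0x18]=0x03, mem[0x13]=0x4f, mem[0x1f]=0x03

MEM[0x01,0x18,0x13,0x1f] = 81 03 4f 03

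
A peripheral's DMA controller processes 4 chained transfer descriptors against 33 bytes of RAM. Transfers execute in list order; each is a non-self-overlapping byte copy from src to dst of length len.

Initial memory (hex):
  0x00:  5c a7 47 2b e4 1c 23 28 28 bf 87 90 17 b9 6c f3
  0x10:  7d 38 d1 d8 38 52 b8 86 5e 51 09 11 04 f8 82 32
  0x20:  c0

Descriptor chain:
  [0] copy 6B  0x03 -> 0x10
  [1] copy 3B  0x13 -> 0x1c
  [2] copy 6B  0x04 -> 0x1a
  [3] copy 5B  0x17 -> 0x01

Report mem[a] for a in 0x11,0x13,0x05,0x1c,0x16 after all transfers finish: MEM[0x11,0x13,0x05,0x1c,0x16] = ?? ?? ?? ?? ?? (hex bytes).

MEM[0x11,0x13,0x05,0x1c,0x16] = e4 23 1c 23 b8

#0 dst[0x10+6] := {0x2b,0xe4,0x1c,0x23,0x28,0x28}
#1 dst[0x1c+3] := {0x23,0x28,0x28}
#2 dst[0x1a+6] := {0xe4,0x1c,0x23,0x28,0x28,0xbf}
#3 dst[0x01+5] := {0x86,0x5e,0x51,0xe4,0x1c}
query mem[0x11]=0xe4, mem[0x13]=0x23, mem[0x05]=0x1c, mem[0x1c]=0x23, mem[0x16]=0xb8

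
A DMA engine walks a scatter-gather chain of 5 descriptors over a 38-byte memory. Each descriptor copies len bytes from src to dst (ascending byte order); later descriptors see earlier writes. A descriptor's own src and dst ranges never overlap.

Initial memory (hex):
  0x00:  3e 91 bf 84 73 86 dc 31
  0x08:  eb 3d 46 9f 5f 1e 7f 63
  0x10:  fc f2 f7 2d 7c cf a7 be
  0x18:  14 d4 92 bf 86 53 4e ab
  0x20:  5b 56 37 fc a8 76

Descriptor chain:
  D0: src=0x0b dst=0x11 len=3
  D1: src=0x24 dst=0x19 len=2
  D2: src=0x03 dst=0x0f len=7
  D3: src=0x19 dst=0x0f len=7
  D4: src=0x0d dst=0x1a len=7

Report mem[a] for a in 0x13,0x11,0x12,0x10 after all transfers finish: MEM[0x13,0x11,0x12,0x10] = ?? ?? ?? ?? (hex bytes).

MEM[0x13,0x11,0x12,0x10] = 53 bf 86 76

[0] 0x0b->0x11 len=3 : 9f 5f 1e
[1] 0x24->0x19 len=2 : a8 76
[2] 0x03->0x0f len=7 : 84 73 86 dc 31 eb 3d
[3] 0x19->0x0f len=7 : a8 76 bf 86 53 4e ab
[4] 0x0d->0x1a len=7 : 1e 7f a8 76 bf 86 53
query mem[0x13]=0x53, mem[0x11]=0xbf, mem[0x12]=0x86, mem[0x10]=0x76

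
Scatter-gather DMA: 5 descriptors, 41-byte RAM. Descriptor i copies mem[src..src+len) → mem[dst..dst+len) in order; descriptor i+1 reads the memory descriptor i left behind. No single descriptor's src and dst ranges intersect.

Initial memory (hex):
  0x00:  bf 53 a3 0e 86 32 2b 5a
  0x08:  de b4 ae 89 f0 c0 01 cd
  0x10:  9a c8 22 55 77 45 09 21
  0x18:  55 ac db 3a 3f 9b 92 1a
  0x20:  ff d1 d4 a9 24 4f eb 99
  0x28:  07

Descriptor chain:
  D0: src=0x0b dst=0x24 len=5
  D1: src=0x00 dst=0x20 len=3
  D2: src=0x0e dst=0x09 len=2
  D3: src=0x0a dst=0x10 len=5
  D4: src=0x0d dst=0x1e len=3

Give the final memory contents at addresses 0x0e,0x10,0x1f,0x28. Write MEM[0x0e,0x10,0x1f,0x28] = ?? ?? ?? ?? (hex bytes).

#0 dst[0x24+5] := {0x89,0xf0,0xc0,0x01,0xcd}
#1 dst[0x20+3] := {0xbf,0x53,0xa3}
#2 dst[0x09+2] := {0x01,0xcd}
#3 dst[0x10+5] := {0xcd,0x89,0xf0,0xc0,0x01}
#4 dst[0x1e+3] := {0xc0,0x01,0xcd}
query mem[0x0e]=0x01, mem[0x10]=0xcd, mem[0x1f]=0x01, mem[0x28]=0xcd

MEM[0x0e,0x10,0x1f,0x28] = 01 cd 01 cd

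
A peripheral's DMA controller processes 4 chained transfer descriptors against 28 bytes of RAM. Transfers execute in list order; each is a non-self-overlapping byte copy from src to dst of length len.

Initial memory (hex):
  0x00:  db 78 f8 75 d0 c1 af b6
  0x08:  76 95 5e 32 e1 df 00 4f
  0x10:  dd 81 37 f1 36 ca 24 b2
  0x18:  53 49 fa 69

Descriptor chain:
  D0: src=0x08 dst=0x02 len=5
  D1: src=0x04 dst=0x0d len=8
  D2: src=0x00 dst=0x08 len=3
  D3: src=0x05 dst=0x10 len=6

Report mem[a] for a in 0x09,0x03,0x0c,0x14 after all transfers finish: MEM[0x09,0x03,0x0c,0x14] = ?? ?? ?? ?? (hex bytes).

D0: mem[0x02..0x06] <- [76 95 5e 32 e1]
D1: mem[0x0d..0x14] <- [5e 32 e1 b6 76 95 5e 32]
D2: mem[0x08..0x0a] <- [db 78 76]
D3: mem[0x10..0x15] <- [32 e1 b6 db 78 76]
query mem[0x09]=0x78, mem[0x03]=0x95, mem[0x0c]=0xe1, mem[0x14]=0x78

MEM[0x09,0x03,0x0c,0x14] = 78 95 e1 78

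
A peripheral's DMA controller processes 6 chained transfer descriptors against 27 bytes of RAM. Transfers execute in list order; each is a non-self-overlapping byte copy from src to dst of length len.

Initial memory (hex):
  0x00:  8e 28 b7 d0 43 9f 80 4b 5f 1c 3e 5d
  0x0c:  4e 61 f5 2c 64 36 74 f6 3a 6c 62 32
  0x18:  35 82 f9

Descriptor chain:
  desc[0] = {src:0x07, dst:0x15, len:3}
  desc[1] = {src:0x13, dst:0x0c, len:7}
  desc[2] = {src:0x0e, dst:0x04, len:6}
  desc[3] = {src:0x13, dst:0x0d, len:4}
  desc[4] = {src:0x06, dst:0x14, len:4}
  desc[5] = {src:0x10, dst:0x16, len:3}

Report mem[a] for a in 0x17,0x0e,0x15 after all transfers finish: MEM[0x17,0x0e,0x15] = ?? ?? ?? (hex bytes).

MEM[0x17,0x0e,0x15] = 35 3a 35

  after D0: wrote 3B at 0x15 = 4b5f1c
  after D1: wrote 7B at 0x0c = f63a4b5f1c3582
  after D2: wrote 6B at 0x04 = 4b5f1c3582f6
  after D3: wrote 4B at 0x0d = f63a4b5f
  after D4: wrote 4B at 0x14 = 1c3582f6
  after D5: wrote 3B at 0x16 = 5f3582
query mem[0x17]=0x35, mem[0x0e]=0x3a, mem[0x15]=0x35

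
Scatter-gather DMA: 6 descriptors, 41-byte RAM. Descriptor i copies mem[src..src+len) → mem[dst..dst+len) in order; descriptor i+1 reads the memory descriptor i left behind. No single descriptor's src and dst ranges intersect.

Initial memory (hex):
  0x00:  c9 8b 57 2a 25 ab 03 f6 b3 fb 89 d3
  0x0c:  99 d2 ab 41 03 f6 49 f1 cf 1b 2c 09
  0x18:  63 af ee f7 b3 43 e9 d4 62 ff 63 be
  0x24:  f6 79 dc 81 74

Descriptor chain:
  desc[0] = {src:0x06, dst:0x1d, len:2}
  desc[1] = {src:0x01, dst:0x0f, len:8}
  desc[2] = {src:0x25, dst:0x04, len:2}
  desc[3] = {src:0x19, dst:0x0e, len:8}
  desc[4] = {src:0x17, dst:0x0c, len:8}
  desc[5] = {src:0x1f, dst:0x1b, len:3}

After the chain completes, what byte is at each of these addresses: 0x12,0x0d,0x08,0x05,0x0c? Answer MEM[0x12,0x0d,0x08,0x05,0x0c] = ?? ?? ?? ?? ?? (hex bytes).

MEM[0x12,0x0d,0x08,0x05,0x0c] = 03 63 b3 dc 09

  after D0: wrote 2B at 0x1d = 03f6
  after D1: wrote 8B at 0x0f = 8b572a25ab03f6b3
  after D2: wrote 2B at 0x04 = 79dc
  after D3: wrote 8B at 0x0e = afeef7b303f6d462
  after D4: wrote 8B at 0x0c = 0963afeef7b303f6
  after D5: wrote 3B at 0x1b = d462ff
query mem[0x12]=0x03, mem[0x0d]=0x63, mem[0x08]=0xb3, mem[0x05]=0xdc, mem[0x0c]=0x09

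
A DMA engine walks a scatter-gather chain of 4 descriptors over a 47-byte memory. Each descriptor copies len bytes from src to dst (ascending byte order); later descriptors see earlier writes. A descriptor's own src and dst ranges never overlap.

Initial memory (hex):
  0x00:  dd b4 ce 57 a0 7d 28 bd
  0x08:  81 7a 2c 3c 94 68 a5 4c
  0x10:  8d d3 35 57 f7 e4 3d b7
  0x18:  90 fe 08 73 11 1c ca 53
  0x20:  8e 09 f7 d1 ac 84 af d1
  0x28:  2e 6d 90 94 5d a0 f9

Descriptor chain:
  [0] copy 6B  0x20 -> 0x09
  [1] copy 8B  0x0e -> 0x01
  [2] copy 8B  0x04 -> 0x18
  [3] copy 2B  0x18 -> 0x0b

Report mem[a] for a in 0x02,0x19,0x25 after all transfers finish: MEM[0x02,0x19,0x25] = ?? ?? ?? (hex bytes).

D0: mem[0x09..0x0e] <- [8e 09 f7 d1 ac 84]
D1: mem[0x01..0x08] <- [84 4c 8d d3 35 57 f7 e4]
D2: mem[0x18..0x1f] <- [d3 35 57 f7 e4 8e 09 f7]
D3: mem[0x0b..0x0c] <- [d3 35]
query mem[0x02]=0x4c, mem[0x19]=0x35, mem[0x25]=0x84

MEM[0x02,0x19,0x25] = 4c 35 84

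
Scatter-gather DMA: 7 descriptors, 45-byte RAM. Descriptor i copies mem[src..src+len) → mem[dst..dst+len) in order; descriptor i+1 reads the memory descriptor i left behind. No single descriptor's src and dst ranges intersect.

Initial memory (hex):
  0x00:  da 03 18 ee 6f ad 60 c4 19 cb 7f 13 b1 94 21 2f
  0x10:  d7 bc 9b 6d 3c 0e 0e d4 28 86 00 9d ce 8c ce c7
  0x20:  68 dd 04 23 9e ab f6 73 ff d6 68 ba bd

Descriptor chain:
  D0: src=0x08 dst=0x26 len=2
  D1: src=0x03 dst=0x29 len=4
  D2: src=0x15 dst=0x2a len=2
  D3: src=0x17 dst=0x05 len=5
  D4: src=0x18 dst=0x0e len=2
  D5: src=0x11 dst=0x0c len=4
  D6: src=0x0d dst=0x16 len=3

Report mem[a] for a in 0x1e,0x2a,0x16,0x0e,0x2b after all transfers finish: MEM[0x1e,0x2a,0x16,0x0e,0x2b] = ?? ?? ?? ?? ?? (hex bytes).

#0 dst[0x26+2] := {0x19,0xcb}
#1 dst[0x29+4] := {0xee,0x6f,0xad,0x60}
#2 dst[0x2a+2] := {0x0e,0x0e}
#3 dst[0x05+5] := {0xd4,0x28,0x86,0x00,0x9d}
#4 dst[0x0e+2] := {0x28,0x86}
#5 dst[0x0c+4] := {0xbc,0x9b,0x6d,0x3c}
#6 dst[0x16+3] := {0x9b,0x6d,0x3c}
query mem[0x1e]=0xce, mem[0x2a]=0x0e, mem[0x16]=0x9b, mem[0x0e]=0x6d, mem[0x2b]=0x0e

MEM[0x1e,0x2a,0x16,0x0e,0x2b] = ce 0e 9b 6d 0e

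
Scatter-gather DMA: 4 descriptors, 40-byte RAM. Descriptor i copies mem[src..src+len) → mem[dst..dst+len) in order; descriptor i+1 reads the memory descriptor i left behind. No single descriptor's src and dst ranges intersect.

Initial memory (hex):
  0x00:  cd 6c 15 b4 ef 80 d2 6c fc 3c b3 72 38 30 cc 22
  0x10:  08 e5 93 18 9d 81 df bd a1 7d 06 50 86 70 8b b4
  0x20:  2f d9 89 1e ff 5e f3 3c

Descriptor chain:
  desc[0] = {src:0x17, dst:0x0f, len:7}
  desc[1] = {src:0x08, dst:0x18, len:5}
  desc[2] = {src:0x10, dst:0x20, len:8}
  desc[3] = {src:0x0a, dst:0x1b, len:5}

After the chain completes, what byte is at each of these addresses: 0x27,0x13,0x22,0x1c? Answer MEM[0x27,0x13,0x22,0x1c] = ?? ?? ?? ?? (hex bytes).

D0: mem[0x0f..0x15] <- [bd a1 7d 06 50 86 70]
D1: mem[0x18..0x1c] <- [fc 3c b3 72 38]
D2: mem[0x20..0x27] <- [a1 7d 06 50 86 70 df bd]
D3: mem[0x1b..0x1f] <- [b3 72 38 30 cc]
query mem[0x27]=0xbd, mem[0x13]=0x50, mem[0x22]=0x06, mem[0x1c]=0x72

MEM[0x27,0x13,0x22,0x1c] = bd 50 06 72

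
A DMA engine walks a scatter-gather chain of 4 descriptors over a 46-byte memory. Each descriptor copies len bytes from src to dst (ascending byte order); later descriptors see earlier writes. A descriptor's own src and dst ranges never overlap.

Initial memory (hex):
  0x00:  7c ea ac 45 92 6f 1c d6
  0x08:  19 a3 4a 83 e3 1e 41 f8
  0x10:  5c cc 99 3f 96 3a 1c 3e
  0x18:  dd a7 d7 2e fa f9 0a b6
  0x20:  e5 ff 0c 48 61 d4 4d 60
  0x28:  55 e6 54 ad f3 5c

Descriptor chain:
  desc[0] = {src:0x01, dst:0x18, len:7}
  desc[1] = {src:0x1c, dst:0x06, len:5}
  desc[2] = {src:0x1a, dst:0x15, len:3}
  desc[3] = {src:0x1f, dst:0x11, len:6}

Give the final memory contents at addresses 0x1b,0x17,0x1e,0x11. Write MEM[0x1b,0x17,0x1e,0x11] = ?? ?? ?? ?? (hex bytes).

  after D0: wrote 7B at 0x18 = eaac45926f1cd6
  after D1: wrote 5B at 0x06 = 6f1cd6b6e5
  after D2: wrote 3B at 0x15 = 45926f
  after D3: wrote 6B at 0x11 = b6e5ff0c4861
query mem[0x1b]=0x92, mem[0x17]=0x6f, mem[0x1e]=0xd6, mem[0x11]=0xb6

MEM[0x1b,0x17,0x1e,0x11] = 92 6f d6 b6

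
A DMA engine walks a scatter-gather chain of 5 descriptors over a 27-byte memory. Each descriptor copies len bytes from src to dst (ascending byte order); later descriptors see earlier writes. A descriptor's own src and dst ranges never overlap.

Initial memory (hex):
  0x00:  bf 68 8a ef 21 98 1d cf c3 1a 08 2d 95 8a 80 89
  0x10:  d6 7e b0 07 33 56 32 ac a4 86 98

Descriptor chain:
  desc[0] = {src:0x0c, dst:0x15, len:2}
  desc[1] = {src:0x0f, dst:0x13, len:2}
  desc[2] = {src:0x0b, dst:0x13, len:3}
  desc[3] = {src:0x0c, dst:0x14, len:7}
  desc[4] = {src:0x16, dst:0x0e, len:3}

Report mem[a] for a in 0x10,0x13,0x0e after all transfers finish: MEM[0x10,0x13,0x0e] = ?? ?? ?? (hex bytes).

MEM[0x10,0x13,0x0e] = d6 2d 80

D0: mem[0x15..0x16] <- [95 8a]
D1: mem[0x13..0x14] <- [89 d6]
D2: mem[0x13..0x15] <- [2d 95 8a]
D3: mem[0x14..0x1a] <- [95 8a 80 89 d6 7e b0]
D4: mem[0x0e..0x10] <- [80 89 d6]
query mem[0x10]=0xd6, mem[0x13]=0x2d, mem[0x0e]=0x80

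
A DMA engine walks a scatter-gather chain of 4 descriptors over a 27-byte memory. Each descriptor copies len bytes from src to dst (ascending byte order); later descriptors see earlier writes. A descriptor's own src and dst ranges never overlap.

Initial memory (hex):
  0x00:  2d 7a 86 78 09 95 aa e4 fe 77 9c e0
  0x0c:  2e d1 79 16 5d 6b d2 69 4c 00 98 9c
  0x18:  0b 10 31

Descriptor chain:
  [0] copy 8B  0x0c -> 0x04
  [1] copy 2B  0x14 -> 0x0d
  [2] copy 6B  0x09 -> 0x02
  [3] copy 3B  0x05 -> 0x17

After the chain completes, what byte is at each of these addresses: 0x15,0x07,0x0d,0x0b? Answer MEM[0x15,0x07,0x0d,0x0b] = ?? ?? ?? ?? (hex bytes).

D0: mem[0x04..0x0b] <- [2e d1 79 16 5d 6b d2 69]
D1: mem[0x0d..0x0e] <- [4c 00]
D2: mem[0x02..0x07] <- [6b d2 69 2e 4c 00]
D3: mem[0x17..0x19] <- [2e 4c 00]
query mem[0x15]=0x00, mem[0x07]=0x00, mem[0x0d]=0x4c, mem[0x0b]=0x69

MEM[0x15,0x07,0x0d,0x0b] = 00 00 4c 69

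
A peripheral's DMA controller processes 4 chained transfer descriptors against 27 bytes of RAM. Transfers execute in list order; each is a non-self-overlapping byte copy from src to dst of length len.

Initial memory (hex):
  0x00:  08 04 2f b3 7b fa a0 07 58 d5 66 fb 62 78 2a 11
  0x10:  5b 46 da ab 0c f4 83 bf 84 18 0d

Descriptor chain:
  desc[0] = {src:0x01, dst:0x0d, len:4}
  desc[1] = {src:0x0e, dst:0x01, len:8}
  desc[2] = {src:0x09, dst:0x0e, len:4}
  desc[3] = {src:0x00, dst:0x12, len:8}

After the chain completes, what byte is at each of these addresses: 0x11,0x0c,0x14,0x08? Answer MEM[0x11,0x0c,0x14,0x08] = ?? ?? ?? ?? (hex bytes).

MEM[0x11,0x0c,0x14,0x08] = 62 62 b3 f4

D0: mem[0x0d..0x10] <- [04 2f b3 7b]
D1: mem[0x01..0x08] <- [2f b3 7b 46 da ab 0c f4]
D2: mem[0x0e..0x11] <- [d5 66 fb 62]
D3: mem[0x12..0x19] <- [08 2f b3 7b 46 da ab 0c]
query mem[0x11]=0x62, mem[0x0c]=0x62, mem[0x14]=0xb3, mem[0x08]=0xf4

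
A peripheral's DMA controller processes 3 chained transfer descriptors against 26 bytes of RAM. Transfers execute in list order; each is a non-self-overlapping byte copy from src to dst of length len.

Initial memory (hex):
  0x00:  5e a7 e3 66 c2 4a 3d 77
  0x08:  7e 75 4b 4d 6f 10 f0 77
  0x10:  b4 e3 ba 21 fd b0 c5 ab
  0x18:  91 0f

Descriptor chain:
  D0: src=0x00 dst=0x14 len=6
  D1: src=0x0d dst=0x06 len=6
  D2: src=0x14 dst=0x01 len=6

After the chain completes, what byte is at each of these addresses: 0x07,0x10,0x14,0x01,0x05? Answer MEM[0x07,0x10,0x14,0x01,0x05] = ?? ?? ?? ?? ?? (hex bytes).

#0 dst[0x14+6] := {0x5e,0xa7,0xe3,0x66,0xc2,0x4a}
#1 dst[0x06+6] := {0x10,0xf0,0x77,0xb4,0xe3,0xba}
#2 dst[0x01+6] := {0x5e,0xa7,0xe3,0x66,0xc2,0x4a}
query mem[0x07]=0xf0, mem[0x10]=0xb4, mem[0x14]=0x5e, mem[0x01]=0x5e, mem[0x05]=0xc2

MEM[0x07,0x10,0x14,0x01,0x05] = f0 b4 5e 5e c2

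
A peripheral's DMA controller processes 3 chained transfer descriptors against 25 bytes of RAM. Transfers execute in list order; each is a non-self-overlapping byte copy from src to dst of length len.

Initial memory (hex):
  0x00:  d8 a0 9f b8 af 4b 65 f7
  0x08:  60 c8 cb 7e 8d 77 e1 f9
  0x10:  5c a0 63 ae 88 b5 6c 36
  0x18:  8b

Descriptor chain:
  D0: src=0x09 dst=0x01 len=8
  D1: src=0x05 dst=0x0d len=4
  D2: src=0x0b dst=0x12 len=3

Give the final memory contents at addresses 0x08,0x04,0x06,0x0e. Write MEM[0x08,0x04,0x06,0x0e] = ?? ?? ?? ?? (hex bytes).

MEM[0x08,0x04,0x06,0x0e] = 5c 8d e1 e1

#0 dst[0x01+8] := {0xc8,0xcb,0x7e,0x8d,0x77,0xe1,0xf9,0x5c}
#1 dst[0x0d+4] := {0x77,0xe1,0xf9,0x5c}
#2 dst[0x12+3] := {0x7e,0x8d,0x77}
query mem[0x08]=0x5c, mem[0x04]=0x8d, mem[0x06]=0xe1, mem[0x0e]=0xe1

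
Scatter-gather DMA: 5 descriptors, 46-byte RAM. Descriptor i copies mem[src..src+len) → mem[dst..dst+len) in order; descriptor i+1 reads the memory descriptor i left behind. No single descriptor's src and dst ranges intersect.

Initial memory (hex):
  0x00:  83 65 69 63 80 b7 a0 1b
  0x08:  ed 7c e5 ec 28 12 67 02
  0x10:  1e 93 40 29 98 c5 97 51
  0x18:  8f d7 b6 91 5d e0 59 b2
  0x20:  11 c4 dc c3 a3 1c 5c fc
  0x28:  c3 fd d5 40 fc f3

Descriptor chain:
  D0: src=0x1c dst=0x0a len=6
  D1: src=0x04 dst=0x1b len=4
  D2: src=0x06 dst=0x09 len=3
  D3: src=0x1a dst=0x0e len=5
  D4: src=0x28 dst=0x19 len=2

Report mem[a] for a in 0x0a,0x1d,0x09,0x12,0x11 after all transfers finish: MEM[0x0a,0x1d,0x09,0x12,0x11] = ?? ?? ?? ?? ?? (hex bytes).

  after D0: wrote 6B at 0x0a = 5de059b211c4
  after D1: wrote 4B at 0x1b = 80b7a01b
  after D2: wrote 3B at 0x09 = a01bed
  after D3: wrote 5B at 0x0e = b680b7a01b
  after D4: wrote 2B at 0x19 = c3fd
query mem[0x0a]=0x1b, mem[0x1d]=0xa0, mem[0x09]=0xa0, mem[0x12]=0x1b, mem[0x11]=0xa0

MEM[0x0a,0x1d,0x09,0x12,0x11] = 1b a0 a0 1b a0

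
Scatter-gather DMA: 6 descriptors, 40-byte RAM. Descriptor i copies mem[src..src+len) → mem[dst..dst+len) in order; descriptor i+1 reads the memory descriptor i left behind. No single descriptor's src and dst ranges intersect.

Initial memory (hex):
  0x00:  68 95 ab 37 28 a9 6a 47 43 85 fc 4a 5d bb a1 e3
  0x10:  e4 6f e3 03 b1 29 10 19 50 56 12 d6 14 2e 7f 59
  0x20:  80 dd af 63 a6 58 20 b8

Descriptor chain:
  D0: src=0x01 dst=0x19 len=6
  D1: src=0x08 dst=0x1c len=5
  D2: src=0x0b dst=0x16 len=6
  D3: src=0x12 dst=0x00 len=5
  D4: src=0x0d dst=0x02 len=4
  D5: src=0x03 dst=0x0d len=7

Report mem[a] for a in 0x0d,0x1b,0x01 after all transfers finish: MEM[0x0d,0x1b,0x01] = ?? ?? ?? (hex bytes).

MEM[0x0d,0x1b,0x01] = a1 e4 03

[0] 0x01->0x19 len=6 : 95 ab 37 28 a9 6a
[1] 0x08->0x1c len=5 : 43 85 fc 4a 5d
[2] 0x0b->0x16 len=6 : 4a 5d bb a1 e3 e4
[3] 0x12->0x00 len=5 : e3 03 b1 29 4a
[4] 0x0d->0x02 len=4 : bb a1 e3 e4
[5] 0x03->0x0d len=7 : a1 e3 e4 6a 47 43 85
query mem[0x0d]=0xa1, mem[0x1b]=0xe4, mem[0x01]=0x03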